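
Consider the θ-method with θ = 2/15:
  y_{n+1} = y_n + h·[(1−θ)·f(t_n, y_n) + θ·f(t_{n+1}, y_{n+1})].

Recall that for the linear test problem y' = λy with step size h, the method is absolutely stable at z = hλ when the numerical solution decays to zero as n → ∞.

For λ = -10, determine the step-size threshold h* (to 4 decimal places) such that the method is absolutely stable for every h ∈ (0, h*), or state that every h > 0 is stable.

Test eqn y'=λy, z=hλ:
  y_{n+1} = y_n + z·[13/15·y_n + 2/15·y_{n+1}] ⇒ (1 − 2/15z)y_{n+1} = (1 + 13/15z)y_n
  so R(z) = (1 + 13/15z)/(1 − 2/15z).

Need |R(x)|<1, x<0.
x=-1.49: |R|=0.2430
R=−1: 1+13/15x = −1+2/15x ⇒ -11/15x=2 ⇒ x=2/(-11/15)=-2.7273
Confirm numerically:
  x=-2.397: |R|=0.81646 <1
  x=-1.840: |R|=0.47752 <1
  x=-1.634: |R|=0.34169 <1
  x=-1.617: |R|=0.33021 <1
  x=-3.126: |R|=1.20638 >1
  x=-2.852: |R|=1.06627 >1
  x=-2.836: |R|=1.05786 >1
So |R|<1 on (-2.7273, 0).

(-2.7273,0); λ=-10 ⇒ h* = (30/11)/10 = 0.2727.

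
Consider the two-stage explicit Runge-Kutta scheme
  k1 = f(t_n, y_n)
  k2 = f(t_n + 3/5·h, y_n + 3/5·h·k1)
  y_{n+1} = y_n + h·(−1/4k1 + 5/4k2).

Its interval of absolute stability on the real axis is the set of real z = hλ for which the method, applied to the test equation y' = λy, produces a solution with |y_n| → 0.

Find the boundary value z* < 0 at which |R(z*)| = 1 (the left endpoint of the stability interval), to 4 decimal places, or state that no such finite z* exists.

z* = -1.3333.

Set f=λy, z=hλ:
  k1=λy_n ⇒ h·k1=z·y_n;  k2=λ(1+3/5z)y_n ⇒ h·k2=z(1+3/5z)y_n
  y_{n+1}/y_n = 1 − 1/4z + 5/4z(1+3/5z) = 1 + z + 3/4z²
  Hence R(z) = 1 + z + 3/4z².

Find x<0 with |R(x)|<1.
x=-0.95: |R|=0.7269
R=1: x+3/4x²=0 ⇒ x=−4/3=-1.3333; min R=1−1/(4·3/4)=0.6667>−1
Confirm numerically:
  x=-1.257: |R|=0.92804 <1
  x=-1.218: |R|=0.89464 <1
  x=-1.128: |R|=0.82629 <1
  x=-0.883: |R|=0.70177 <1
  x=-1.895: |R|=1.79827 >1
  x=-1.747: |R|=1.54201 >1
Stable set (-1.3333, 0).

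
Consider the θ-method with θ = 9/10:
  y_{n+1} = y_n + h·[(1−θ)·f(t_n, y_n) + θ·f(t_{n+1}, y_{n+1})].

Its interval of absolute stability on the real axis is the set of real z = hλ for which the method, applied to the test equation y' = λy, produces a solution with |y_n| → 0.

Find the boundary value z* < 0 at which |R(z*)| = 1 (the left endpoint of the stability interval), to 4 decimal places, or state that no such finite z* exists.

Set f=λy, z=hλ:
  y_{n+1} = y_n + z·[1/10·y_n + 9/10·y_{n+1}] ⇒ (1 − 9/10z)y_{n+1} = (1 + 1/10z)y_n
  Hence R(z) = (1 + 1/10z)/(1 − 9/10z).

Solve |R(x)|<1 on ℝ⁻.
x=-0.39: |R|=0.7113
x=-2: |R|=0.2857
x=-10: |R|=0.0000
x=-100: |R|=0.0989
θ=9/10≥1/2 ⇒ |1+1/10x|<|1−9/10x| ∀x<0 ⇒ unbounded interval.

interval (−∞, 0).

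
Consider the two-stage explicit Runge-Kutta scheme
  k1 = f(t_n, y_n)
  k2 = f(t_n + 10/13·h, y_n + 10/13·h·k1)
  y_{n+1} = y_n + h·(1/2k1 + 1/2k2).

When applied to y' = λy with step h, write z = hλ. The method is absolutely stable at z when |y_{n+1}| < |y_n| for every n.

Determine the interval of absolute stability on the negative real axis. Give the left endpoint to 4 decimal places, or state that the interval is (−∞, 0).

(-2.6000, 0).

Test eqn y'=λy, z=hλ:
  k1=λy_n ⇒ h·k1=z·y_n;  k2=λ(1+10/13z)y_n ⇒ h·k2=z(1+10/13z)y_n
  y_{n+1}/y_n = 1 + 1/2z + 1/2z(1+10/13z) = 1 + z + 5/13z²
  so R(z) = 1 + z + 5/13z².

Solve |R(x)|<1 on ℝ⁻.
x=-1.79: |R|=0.4423
R=1: x+5/13x²=0 ⇒ x=−13/5=-2.6000; min R=1−1/(4·5/13)=0.3500>−1
Confirm numerically:
  x=-2.354: |R|=0.77728 <1
  x=-1.947: |R|=0.51100 <1
  x=-1.254: |R|=0.35081 <1
  x=-1.203: |R|=0.35362 <1
  x=-2.899: |R|=1.33339 >1
  x=-2.813: |R|=1.23045 >1
Stable set (-2.6000, 0).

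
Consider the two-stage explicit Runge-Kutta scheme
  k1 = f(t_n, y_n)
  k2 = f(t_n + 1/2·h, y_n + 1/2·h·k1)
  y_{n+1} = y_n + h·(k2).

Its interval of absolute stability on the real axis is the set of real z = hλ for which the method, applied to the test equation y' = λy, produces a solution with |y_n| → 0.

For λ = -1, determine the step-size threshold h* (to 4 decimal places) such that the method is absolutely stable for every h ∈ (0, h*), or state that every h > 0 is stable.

Test eqn y'=λy, z=hλ:
  k1=λy_n ⇒ h·k1=z·y_n;  k2=λ(1+1/2z)y_n ⇒ h·k2=z(1+1/2z)y_n
  y_{n+1}/y_n = 1 + z(1+1/2z) = 1 + z + 1/2z²
  so R(z) = 1 + z + 1/2z².

Boundary: |R(x)|=1, x<0.
x=-1.6: |R|=0.6800
R=1: x+1/2x²=0 ⇒ x=−2=-2.0000; min R=1−1/(4·1/2)=0.5000>−1
Confirm numerically:
  x=-1.797: |R|=0.81760 <1
  x=-1.656: |R|=0.71517 <1
  x=-1.401: |R|=0.58040 <1
  x=-2.553: |R|=1.70590 >1
  x=-2.252: |R|=1.28375 >1
So |R|<1 on (-2.0000, 0).

(-2.0000,0); λ=-1 ⇒ h* = (2)/1 = 2.0000.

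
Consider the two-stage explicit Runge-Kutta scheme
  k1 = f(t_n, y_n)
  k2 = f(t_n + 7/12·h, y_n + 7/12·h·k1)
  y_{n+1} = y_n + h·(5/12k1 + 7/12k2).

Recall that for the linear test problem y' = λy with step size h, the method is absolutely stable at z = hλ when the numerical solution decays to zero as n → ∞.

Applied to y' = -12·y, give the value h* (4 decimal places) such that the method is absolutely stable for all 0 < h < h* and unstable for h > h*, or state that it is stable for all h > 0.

Test eqn y'=λy, z=hλ:
  k1=λy_n ⇒ h·k1=z·y_n;  k2=λ(1+7/12z)y_n ⇒ h·k2=z(1+7/12z)y_n
  y_{n+1}/y_n = 1 + 5/12z + 7/12z(1+7/12z) = 1 + z + 49/144z²
  Hence R(z) = 1 + z + 49/144z².

Solve |R(x)|<1 on ℝ⁻.
x=-1.55: |R|=0.2675
R=1: x+49/144x²=0 ⇒ x=−144/49=-2.9388; min R=1−1/(4·49/144)=0.2653>−1
Confirm numerically:
  x=-2.773: |R|=0.84358 <1
  x=-2.199: |R|=0.44645 <1
  x=-1.802: |R|=0.30295 <1
  x=-3.285: |R|=1.38701 >1
  x=-3.109: |R|=1.18008 >1
Stable set (-2.9388, 0).

(-2.9388,0); λ=-12 ⇒ h* = (144/49)/12 = 0.2449.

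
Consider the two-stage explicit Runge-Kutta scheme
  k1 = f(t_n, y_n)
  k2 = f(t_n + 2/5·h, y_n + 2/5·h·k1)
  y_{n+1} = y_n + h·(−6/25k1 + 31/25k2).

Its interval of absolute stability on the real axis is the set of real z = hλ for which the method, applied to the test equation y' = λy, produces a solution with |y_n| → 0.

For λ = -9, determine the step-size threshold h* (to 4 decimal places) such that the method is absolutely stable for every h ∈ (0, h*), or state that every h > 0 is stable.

(-2.0161,0); λ=-9 ⇒ h* = (125/62)/9 = 0.2240.

On y'=λy, z=hλ:
  k1=λy_n ⇒ h·k1=z·y_n;  k2=λ(1+2/5z)y_n ⇒ h·k2=z(1+2/5z)y_n
  y_{n+1}/y_n = 1 − 6/25z + 31/25z(1+2/5z) = 1 + z + 62/125z²
  Hence R(z) = 1 + z + 62/125z².

Boundary: |R(x)|=1, x<0.
x=-0.52: |R|=0.6141
R=1: x+62/125x²=0 ⇒ x=−125/62=-2.0161; min R=1−1/(4·62/125)=0.4960>−1
Confirm numerically:
  x=-1.790: |R|=0.79923 <1
  x=-1.685: |R|=0.72326 <1
  x=-1.237: |R|=0.52196 <1
  x=-1.043: |R|=0.49657 <1
  x=-2.501: |R|=1.60148 >1
  x=-2.219: |R|=1.22328 >1
Interval (-2.0161, 0).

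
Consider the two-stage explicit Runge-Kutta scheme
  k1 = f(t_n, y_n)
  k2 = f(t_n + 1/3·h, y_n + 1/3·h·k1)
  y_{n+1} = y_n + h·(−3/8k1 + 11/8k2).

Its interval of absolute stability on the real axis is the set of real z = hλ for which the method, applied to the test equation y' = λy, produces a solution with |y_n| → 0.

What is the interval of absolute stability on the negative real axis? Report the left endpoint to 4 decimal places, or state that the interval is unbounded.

Test eqn y'=λy, z=hλ:
  k1=λy_n ⇒ h·k1=z·y_n;  k2=λ(1+1/3z)y_n ⇒ h·k2=z(1+1/3z)y_n
  y_{n+1}/y_n = 1 − 3/8z + 11/8z(1+1/3z) = 1 + z + 11/24z²
  Hence R(z) = 1 + z + 11/24z².

Need |R(x)|<1, x<0.
x=-0.57: |R|=0.5789
R=1: x+11/24x²=0 ⇒ x=−24/11=-2.1818; min R=1−1/(4·11/24)=0.4545>−1
Confirm numerically:
  x=-1.400: |R|=0.49833 <1
  x=-1.266: |R|=0.46860 <1
  x=-1.177: |R|=0.45794 <1
  x=-2.348: |R|=1.17884 >1
  x=-2.326: |R|=1.15371 >1
Stable set (-2.1818, 0).

(-2.1818, 0).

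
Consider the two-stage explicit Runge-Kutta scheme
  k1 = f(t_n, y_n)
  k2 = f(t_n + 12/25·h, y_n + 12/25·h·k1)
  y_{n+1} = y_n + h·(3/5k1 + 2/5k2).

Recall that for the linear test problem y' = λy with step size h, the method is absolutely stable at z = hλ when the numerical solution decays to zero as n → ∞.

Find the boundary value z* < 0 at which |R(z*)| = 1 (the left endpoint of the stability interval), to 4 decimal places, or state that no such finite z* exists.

z* = -5.2083.

Test eqn y'=λy, z=hλ:
  k1=λy_n ⇒ h·k1=z·y_n;  k2=λ(1+12/25z)y_n ⇒ h·k2=z(1+12/25z)y_n
  y_{n+1}/y_n = 1 + 3/5z + 2/5z(1+12/25z) = 1 + z + 24/125z²
  R(z) = 1 + z + 24/125z².

Solve |R(x)|<1 on ℝ⁻.
x=-0.56: |R|=0.5002
R=1: x+24/125x²=0 ⇒ x=−125/24=-5.2083; min R=1−1/(4·24/125)=-0.3021>−1
Confirm numerically:
  x=-3.655: |R|=0.09007 <1
  x=-2.691: |R|=0.30064 <1
  x=-2.593: |R|=0.30206 <1
  x=-5.773: |R|=1.62589 >1
  x=-5.457: |R|=1.26054 >1
Interval (-5.2083, 0).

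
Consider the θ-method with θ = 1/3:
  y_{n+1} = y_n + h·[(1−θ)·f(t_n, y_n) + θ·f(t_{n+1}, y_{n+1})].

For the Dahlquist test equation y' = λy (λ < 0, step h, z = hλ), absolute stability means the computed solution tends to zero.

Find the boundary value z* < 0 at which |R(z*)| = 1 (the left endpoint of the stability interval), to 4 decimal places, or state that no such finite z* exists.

With y'=λy (z=hλ):
  y_{n+1} = y_n + z·[2/3·y_n + 1/3·y_{n+1}] ⇒ (1 − 1/3z)y_{n+1} = (1 + 2/3z)y_n
  Hence R(z) = (1 + 2/3z)/(1 − 1/3z).

Need |R(x)|<1, x<0.
x=-1.76: |R|=0.1092
R=−1: 1+2/3x = −1+1/3x ⇒ -1/3x=2 ⇒ x=2/(-1/3)=-6.0000
Confirm numerically:
  x=-5.463: |R|=0.93655 <1
  x=-4.831: |R|=0.85072 <1
  x=-4.382: |R|=0.78082 <1
  x=-3.893: |R|=0.69433 <1
  x=-6.483: |R|=1.05093 >1
  x=-6.404: |R|=1.04296 >1
  x=-6.364: |R|=1.03887 >1
So |R|<1 on (-6.0000, 0).

left endpoint -6.0000.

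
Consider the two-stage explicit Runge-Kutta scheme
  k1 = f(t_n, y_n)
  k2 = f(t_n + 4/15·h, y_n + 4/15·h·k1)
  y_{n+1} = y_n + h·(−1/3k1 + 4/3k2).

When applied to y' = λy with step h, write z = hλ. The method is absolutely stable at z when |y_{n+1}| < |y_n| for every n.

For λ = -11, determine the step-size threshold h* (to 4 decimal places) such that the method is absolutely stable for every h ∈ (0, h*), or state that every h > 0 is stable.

On y'=λy, z=hλ:
  k1=λy_n ⇒ h·k1=z·y_n;  k2=λ(1+4/15z)y_n ⇒ h·k2=z(1+4/15z)y_n
  y_{n+1}/y_n = 1 − 1/3z + 4/3z(1+4/15z) = 1 + z + 16/45z²
  so R(z) = 1 + z + 16/45z².

Solve |R(x)|<1 on ℝ⁻.
x=-0.61: |R|=0.5223
R=1: x+16/45x²=0 ⇒ x=−45/16=-2.8125; min R=1−1/(4·16/45)=0.2969>−1
Confirm numerically:
  x=-2.283: |R|=0.57019 <1
  x=-1.613: |R|=0.31207 <1
  x=-1.259: |R|=0.30458 <1
  x=-3.246: |R|=1.50032 >1
  x=-2.851: |R|=1.03903 >1
So |R|<1 on (-2.8125, 0).

(-2.8125,0); λ=-11 ⇒ h* = (45/16)/11 = 0.2557.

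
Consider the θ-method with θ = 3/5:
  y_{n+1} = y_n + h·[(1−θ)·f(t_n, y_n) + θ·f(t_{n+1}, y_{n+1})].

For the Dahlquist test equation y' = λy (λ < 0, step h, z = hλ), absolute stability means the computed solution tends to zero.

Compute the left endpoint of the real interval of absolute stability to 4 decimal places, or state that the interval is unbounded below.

Test eqn y'=λy, z=hλ:
  y_{n+1} = y_n + z·[2/5·y_n + 3/5·y_{n+1}] ⇒ (1 − 3/5z)y_{n+1} = (1 + 2/5z)y_n
  R(z) = (1 + 2/5z)/(1 − 3/5z).

Find x<0 with |R(x)|<1.
x=-0.87: |R|=0.4284
x=-2: |R|=0.0909
x=-10: |R|=0.4286
x=-100: |R|=0.6393
θ=3/5≥1/2 ⇒ |1+2/5x|<|1−3/5x| ∀x<0 ⇒ stable on all of ℝ⁻.

interval (−∞, 0).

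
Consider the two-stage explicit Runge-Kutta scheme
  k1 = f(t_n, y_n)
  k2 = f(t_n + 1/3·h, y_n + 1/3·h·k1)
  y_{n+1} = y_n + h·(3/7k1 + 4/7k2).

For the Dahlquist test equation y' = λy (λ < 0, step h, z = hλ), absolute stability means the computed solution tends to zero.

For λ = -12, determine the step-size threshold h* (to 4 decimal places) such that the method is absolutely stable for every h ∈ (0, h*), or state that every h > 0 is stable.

Set f=λy, z=hλ:
  k1=λy_n ⇒ h·k1=z·y_n;  k2=λ(1+1/3z)y_n ⇒ h·k2=z(1+1/3z)y_n
  y_{n+1}/y_n = 1 + 3/7z + 4/7z(1+1/3z) = 1 + z + 4/21z²
  so R(z) = 1 + z + 4/21z².

Solve |R(x)|<1 on ℝ⁻.
x=-1.63: |R|=0.1239
R=1: x+4/21x²=0 ⇒ x=−21/4=-5.2500; min R=1−1/(4·4/21)=-0.3125>−1
Confirm numerically:
  x=-4.633: |R|=0.45551 <1
  x=-4.231: |R|=0.17878 <1
  x=-3.332: |R|=0.21729 <1
  x=-5.700: |R|=1.48857 >1
  x=-5.588: |R|=1.35976 >1
Stable set (-5.2500, 0).

(-5.2500,0); λ=-12 ⇒ h* = (21/4)/12 = 0.4375.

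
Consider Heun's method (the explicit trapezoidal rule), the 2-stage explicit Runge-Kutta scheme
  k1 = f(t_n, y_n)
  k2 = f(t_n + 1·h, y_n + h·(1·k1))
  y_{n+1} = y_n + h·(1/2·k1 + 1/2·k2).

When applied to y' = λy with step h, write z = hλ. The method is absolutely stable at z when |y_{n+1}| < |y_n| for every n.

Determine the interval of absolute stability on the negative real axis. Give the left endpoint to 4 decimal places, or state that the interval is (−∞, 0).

With y'=λy (z=hλ):
  order 2, 2-stage ⇒ R(z)=1+z+z^2/2
  (e.g. R(-0.37)=0.69845, |R|=0.69845)

Find x<0 with |R(x)|<1.
x=-0.37: |R|=0.6985
|R(-1.73)|=0.7664 |R(-1.15)|=0.5112 |R(-0.53)|=0.6104
Bisect:
  x_lo=-2.5742 |R|=1.7391  x_hi=-0.2190 |R|=0.8050
  mid=-1.39662 |R|=0.57865 →hi
  mid=-1.98543 |R|=0.98553 →hi
  mid=-2.27984 |R|=1.31899 →lo
  mid=-2.13263 |R|=1.14143 →lo
  mid=-2.05903 |R|=1.06077 →lo
  mid=-2.02223 |R|=1.02248 →lo
  mid=-2.00383 |R|=1.00384 →lo
  ...
  [-2.00009,-1.99995] ⇒ x*=-2.0000
Interval (-2.0000, 0).

(-2.0000, 0).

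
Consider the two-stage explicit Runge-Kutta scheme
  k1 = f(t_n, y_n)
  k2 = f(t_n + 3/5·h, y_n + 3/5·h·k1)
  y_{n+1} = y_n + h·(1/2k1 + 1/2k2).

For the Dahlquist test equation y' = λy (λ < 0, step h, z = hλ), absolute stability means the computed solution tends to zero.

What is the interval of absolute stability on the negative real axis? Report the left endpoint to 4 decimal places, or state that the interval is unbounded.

(-3.3333, 0).

With y'=λy (z=hλ):
  k1=λy_n ⇒ h·k1=z·y_n;  k2=λ(1+3/5z)y_n ⇒ h·k2=z(1+3/5z)y_n
  y_{n+1}/y_n = 1 + 1/2z + 1/2z(1+3/5z) = 1 + z + 3/10z²
  ⇒ R(z) = 1 + z + 3/10z².

Find x<0 with |R(x)|<1.
x=-1.36: |R|=0.1949
R=1: x+3/10x²=0 ⇒ x=−10/3=-3.3333; min R=1−1/(4·3/10)=0.1667>−1
Confirm numerically:
  x=-3.045: |R|=0.73661 <1
  x=-2.469: |R|=0.35979 <1
  x=-2.296: |R|=0.28548 <1
  x=-3.780: |R|=1.50652 >1
  x=-3.405: |R|=1.07321 >1
  x=-3.382: |R|=1.04938 >1
So |R|<1 on (-3.3333, 0).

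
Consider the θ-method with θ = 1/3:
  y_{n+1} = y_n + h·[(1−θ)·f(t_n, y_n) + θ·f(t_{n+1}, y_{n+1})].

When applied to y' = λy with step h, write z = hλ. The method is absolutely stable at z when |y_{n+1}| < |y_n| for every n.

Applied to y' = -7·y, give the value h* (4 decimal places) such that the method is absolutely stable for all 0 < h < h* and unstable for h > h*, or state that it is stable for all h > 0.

With y'=λy (z=hλ):
  y_{n+1} = y_n + z·[2/3·y_n + 1/3·y_{n+1}] ⇒ (1 − 1/3z)y_{n+1} = (1 + 2/3z)y_n
  R(z) = (1 + 2/3z)/(1 − 1/3z).

Need |R(x)|<1, x<0.
x=-0.86: |R|=0.3316
R=−1: 1+2/3x = −1+1/3x ⇒ -1/3x=2 ⇒ x=2/(-1/3)=-6.0000
Confirm numerically:
  x=-5.822: |R|=0.97982 <1
  x=-2.592: |R|=0.39056 <1
  x=-2.519: |R|=0.36927 <1
  x=-6.364: |R|=1.03887 >1
  x=-6.232: |R|=1.02513 >1
Stable set (-6.0000, 0).

(-6.0000,0); λ=-7 ⇒ h* = (6)/7 = 0.8571.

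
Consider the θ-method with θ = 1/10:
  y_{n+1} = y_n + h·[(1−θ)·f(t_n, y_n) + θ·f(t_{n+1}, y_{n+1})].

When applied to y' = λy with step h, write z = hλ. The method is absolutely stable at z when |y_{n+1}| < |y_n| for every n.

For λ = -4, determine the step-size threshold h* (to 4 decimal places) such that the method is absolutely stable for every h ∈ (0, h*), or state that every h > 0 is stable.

Set f=λy, z=hλ:
  y_{n+1} = y_n + z·[9/10·y_n + 1/10·y_{n+1}] ⇒ (1 − 1/10z)y_{n+1} = (1 + 9/10z)y_n
  Hence R(z) = (1 + 9/10z)/(1 − 1/10z).

Need |R(x)|<1, x<0.
x=-1.73: |R|=0.4749
R=−1: 1+9/10x = −1+1/10x ⇒ -4/5x=2 ⇒ x=2/(-4/5)=-2.5000
Confirm numerically:
  x=-1.923: |R|=0.61285 <1
  x=-1.869: |R|=0.57469 <1
  x=-1.420: |R|=0.24343 <1
  x=-2.946: |R|=1.27561 >1
  x=-2.919: |R|=1.25946 >1
  x=-2.762: |R|=1.16424 >1
Interval (-2.5000, 0).

(-2.5000,0); λ=-4 ⇒ h* = (5/2)/4 = 0.6250.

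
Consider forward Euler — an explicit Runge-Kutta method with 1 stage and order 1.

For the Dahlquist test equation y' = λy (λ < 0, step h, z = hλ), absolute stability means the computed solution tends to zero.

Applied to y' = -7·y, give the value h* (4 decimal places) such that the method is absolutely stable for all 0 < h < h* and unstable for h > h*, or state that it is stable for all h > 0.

On y'=λy, z=hλ:
  order 1, 1-stage ⇒ R(z)=1+z
  (e.g. R(-1.3)=-0.30000, |R|=0.30000)

Find x<0 with |R(x)|<1.
x=-1.3: |R|=0.3000
|R(-2.05)|=1.0500 |R(-1.34)|=0.3400 |R(-0.68)|=0.3200
Bisect:
  x_lo=-2.6775 |R|=1.6775  x_hi=-0.3373 |R|=0.6627
  mid=-1.50737 |R|=0.50737 →hi
  mid=-2.09242 |R|=1.09242 →lo
  mid=-1.79990 |R|=0.79990 →hi
  mid=-1.94616 |R|=0.94616 →hi
  mid=-2.01929 |R|=1.01929 →lo
  mid=-1.98272 |R|=0.98272 →hi
  mid=-2.00101 |R|=1.00101 →lo
  mid=-1.99186 |R|=0.99186 →hi
  ...
  [-2.00001,-1.99986] ⇒ x*=-2.0000
Stable set (-2.0000, 0).

(-2.0000,0); λ=-7 ⇒ h* = 0.2857.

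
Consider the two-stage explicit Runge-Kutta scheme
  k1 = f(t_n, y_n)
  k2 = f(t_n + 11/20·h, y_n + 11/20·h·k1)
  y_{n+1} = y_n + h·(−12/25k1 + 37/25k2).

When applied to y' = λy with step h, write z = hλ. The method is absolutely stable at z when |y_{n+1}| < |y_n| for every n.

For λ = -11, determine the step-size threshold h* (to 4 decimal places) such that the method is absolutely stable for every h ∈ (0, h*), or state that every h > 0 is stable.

(-1.2285,0); λ=-11 ⇒ h* = (500/407)/11 = 0.1117.

Test eqn y'=λy, z=hλ:
  k1=λy_n ⇒ h·k1=z·y_n;  k2=λ(1+11/20z)y_n ⇒ h·k2=z(1+11/20z)y_n
  y_{n+1}/y_n = 1 − 12/25z + 37/25z(1+11/20z) = 1 + z + 407/500z²
  Hence R(z) = 1 + z + 407/500z².

Find x<0 with |R(x)|<1.
x=-0.65: |R|=0.6939
R=1: x+407/500x²=0 ⇒ x=−500/407=-1.2285; min R=1−1/(4·407/500)=0.6929>−1
Confirm numerically:
  x=-1.070: |R|=0.86195 <1
  x=-0.993: |R|=0.80964 <1
  x=-0.954: |R|=0.78683 <1
  x=-0.623: |R|=0.69294 <1
  x=-1.544: |R|=1.39652 >1
  x=-1.489: |R|=1.31574 >1
  x=-1.319: |R|=1.09717 >1
Interval (-1.2285, 0).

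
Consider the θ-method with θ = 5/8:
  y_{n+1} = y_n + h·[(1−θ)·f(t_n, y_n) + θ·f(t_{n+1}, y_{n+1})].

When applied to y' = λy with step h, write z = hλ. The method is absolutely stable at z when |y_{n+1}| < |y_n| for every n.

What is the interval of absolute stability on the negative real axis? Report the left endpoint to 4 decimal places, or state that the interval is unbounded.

Set f=λy, z=hλ:
  y_{n+1} = y_n + z·[3/8·y_n + 5/8·y_{n+1}] ⇒ (1 − 5/8z)y_{n+1} = (1 + 3/8z)y_n
  ⇒ R(z) = (1 + 3/8z)/(1 − 5/8z).

Need |R(x)|<1, x<0.
x=-0.77: |R|=0.4802
x=-2: |R|=0.1111
x=-10: |R|=0.3793
x=-100: |R|=0.5748
θ=5/8≥1/2 ⇒ |1+3/8x|<|1−5/8x| ∀x<0 ⇒ stable on all of ℝ⁻.

interval (−∞, 0).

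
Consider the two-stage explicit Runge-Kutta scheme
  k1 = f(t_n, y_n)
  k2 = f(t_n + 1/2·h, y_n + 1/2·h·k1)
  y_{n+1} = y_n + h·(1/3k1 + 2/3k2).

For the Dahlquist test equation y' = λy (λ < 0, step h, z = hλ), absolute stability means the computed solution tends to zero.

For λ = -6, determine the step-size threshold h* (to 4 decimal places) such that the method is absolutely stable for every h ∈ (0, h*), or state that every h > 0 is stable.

With y'=λy (z=hλ):
  k1=λy_n ⇒ h·k1=z·y_n;  k2=λ(1+1/2z)y_n ⇒ h·k2=z(1+1/2z)y_n
  y_{n+1}/y_n = 1 + 1/3z + 2/3z(1+1/2z) = 1 + z + 1/3z²
  R(z) = 1 + z + 1/3z².

Find x<0 with |R(x)|<1.
x=-0.37: |R|=0.6756
R=1: x+1/3x²=0 ⇒ x=−3=-3.0000; min R=1−1/(4·1/3)=0.2500>−1
Confirm numerically:
  x=-2.627: |R|=0.67338 <1
  x=-2.420: |R|=0.53213 <1
  x=-1.960: |R|=0.32053 <1
  x=-1.287: |R|=0.26512 <1
  x=-3.356: |R|=1.39825 >1
  x=-3.051: |R|=1.05187 >1
So |R|<1 on (-3.0000, 0).

(-3.0000,0); λ=-6 ⇒ h* = (3)/6 = 0.5000.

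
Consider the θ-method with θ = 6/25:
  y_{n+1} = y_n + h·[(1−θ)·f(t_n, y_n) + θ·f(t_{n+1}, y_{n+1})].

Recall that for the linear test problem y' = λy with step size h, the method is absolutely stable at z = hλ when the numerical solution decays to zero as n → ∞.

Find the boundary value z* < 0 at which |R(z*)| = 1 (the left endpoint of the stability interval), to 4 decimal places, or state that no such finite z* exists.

On y'=λy, z=hλ:
  y_{n+1} = y_n + z·[19/25·y_n + 6/25·y_{n+1}] ⇒ (1 − 6/25z)y_{n+1} = (1 + 19/25z)y_n
  so R(z) = (1 + 19/25z)/(1 − 6/25z).

Boundary: |R(x)|=1, x<0.
x=-1.6: |R|=0.1561
R=−1: 1+19/25x = −1+6/25x ⇒ -13/25x=2 ⇒ x=2/(-13/25)=-3.8462
Confirm numerically:
  x=-3.791: |R|=0.98498 <1
  x=-3.106: |R|=0.77949 <1
  x=-2.892: |R|=0.70712 <1
  x=-4.415: |R|=1.14362 >1
  x=-4.404: |R|=1.14102 >1
So |R|<1 on (-3.8462, 0).

z* = -3.8462.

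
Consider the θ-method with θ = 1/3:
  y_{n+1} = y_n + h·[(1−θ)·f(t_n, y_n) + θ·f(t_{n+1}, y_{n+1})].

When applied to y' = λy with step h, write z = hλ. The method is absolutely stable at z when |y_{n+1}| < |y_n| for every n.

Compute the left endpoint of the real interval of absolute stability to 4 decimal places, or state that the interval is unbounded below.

left endpoint -6.0000.

Set f=λy, z=hλ:
  y_{n+1} = y_n + z·[2/3·y_n + 1/3·y_{n+1}] ⇒ (1 − 1/3z)y_{n+1} = (1 + 2/3z)y_n
  R(z) = (1 + 2/3z)/(1 − 1/3z).

Need |R(x)|<1, x<0.
x=-1.66: |R|=0.0687
R=−1: 1+2/3x = −1+1/3x ⇒ -1/3x=2 ⇒ x=2/(-1/3)=-6.0000
Confirm numerically:
  x=-5.368: |R|=0.92447 <1
  x=-3.890: |R|=0.69376 <1
  x=-3.024: |R|=0.50598 <1
  x=-2.547: |R|=0.37750 <1
  x=-6.328: |R|=1.03516 >1
  x=-6.160: |R|=1.01747 >1
Interval (-6.0000, 0).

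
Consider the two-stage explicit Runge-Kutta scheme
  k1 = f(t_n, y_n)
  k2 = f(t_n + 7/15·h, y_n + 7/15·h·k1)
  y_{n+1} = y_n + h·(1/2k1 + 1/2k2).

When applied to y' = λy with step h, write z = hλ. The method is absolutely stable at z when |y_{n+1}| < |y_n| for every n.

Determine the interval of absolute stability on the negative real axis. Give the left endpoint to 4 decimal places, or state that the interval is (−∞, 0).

With y'=λy (z=hλ):
  k1=λy_n ⇒ h·k1=z·y_n;  k2=λ(1+7/15z)y_n ⇒ h·k2=z(1+7/15z)y_n
  y_{n+1}/y_n = 1 + 1/2z + 1/2z(1+7/15z) = 1 + z + 7/30z²
  R(z) = 1 + z + 7/30z².

Boundary: |R(x)|=1, x<0.
x=-0.64: |R|=0.4556
R=1: x+7/30x²=0 ⇒ x=−30/7=-4.2857; min R=1−1/(4·7/30)=-0.0714>−1
Confirm numerically:
  x=-3.695: |R|=0.49071 <1
  x=-3.289: |R|=0.23509 <1
  x=-2.128: |R|=0.07138 <1
  x=-4.616: |R|=1.35574 >1
  x=-4.388: |R|=1.10473 >1
Stable set (-4.2857, 0).

(-4.2857, 0).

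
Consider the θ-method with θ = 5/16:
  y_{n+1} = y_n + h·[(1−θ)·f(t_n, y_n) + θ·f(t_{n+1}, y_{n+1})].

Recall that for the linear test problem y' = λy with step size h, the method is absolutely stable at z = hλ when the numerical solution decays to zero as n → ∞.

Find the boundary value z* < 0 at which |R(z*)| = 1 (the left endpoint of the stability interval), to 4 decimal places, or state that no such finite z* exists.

Test eqn y'=λy, z=hλ:
  y_{n+1} = y_n + z·[11/16·y_n + 5/16·y_{n+1}] ⇒ (1 − 5/16z)y_{n+1} = (1 + 11/16z)y_n
  so R(z) = (1 + 11/16z)/(1 − 5/16z).

Boundary: |R(x)|=1, x<0.
x=-1.01: |R|=0.2323
R=−1: 1+11/16x = −1+5/16x ⇒ -3/8x=2 ⇒ x=2/(-3/8)=-5.3333
Confirm numerically:
  x=-5.134: |R|=0.97130 <1
  x=-4.627: |R|=0.89171 <1
  x=-2.813: |R|=0.49702 <1
  x=-2.600: |R|=0.43448 <1
  x=-5.787: |R|=1.06058 >1
  x=-5.388: |R|=1.00764 >1
  x=-5.364: |R|=1.00430 >1
So |R|<1 on (-5.3333, 0).

left endpoint -5.3333.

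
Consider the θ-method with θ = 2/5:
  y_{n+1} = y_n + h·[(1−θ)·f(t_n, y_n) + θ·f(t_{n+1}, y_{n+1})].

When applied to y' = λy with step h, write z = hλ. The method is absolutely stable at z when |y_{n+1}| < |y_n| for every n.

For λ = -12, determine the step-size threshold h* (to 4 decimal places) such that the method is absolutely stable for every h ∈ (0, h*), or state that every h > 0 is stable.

Test eqn y'=λy, z=hλ:
  y_{n+1} = y_n + z·[3/5·y_n + 2/5·y_{n+1}] ⇒ (1 − 2/5z)y_{n+1} = (1 + 3/5z)y_n
  Hence R(z) = (1 + 3/5z)/(1 − 2/5z).

Boundary: |R(x)|=1, x<0.
x=-0.68: |R|=0.4654
R=−1: 1+3/5x = −1+2/5x ⇒ -1/5x=2 ⇒ x=2/(-1/5)=-10.0000
Confirm numerically:
  x=-9.905: |R|=0.99617 <1
  x=-9.291: |R|=0.96993 <1
  x=-5.389: |R|=0.70776 <1
  x=-10.488: |R|=1.01879 >1
  x=-10.130: |R|=1.00515 >1
Stable set (-10.0000, 0).

(-10.0000,0); λ=-12 ⇒ h* = (10)/12 = 0.8333.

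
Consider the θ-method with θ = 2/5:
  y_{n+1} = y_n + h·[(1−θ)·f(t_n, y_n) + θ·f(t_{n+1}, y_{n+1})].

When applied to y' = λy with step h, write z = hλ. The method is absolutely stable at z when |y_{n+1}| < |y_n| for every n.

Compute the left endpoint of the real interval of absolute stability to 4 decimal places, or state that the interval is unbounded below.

z* = -10.0000.

With y'=λy (z=hλ):
  y_{n+1} = y_n + z·[3/5·y_n + 2/5·y_{n+1}] ⇒ (1 − 2/5z)y_{n+1} = (1 + 3/5z)y_n
  so R(z) = (1 + 3/5z)/(1 − 2/5z).

Need |R(x)|<1, x<0.
x=-1.02: |R|=0.2756
R=−1: 1+3/5x = −1+2/5x ⇒ -1/5x=2 ⇒ x=2/(-1/5)=-10.0000
Confirm numerically:
  x=-8.383: |R|=0.92571 <1
  x=-8.011: |R|=0.90538 <1
  x=-5.465: |R|=0.71532 <1
  x=-5.014: |R|=0.66822 <1
  x=-10.313: |R|=1.01221 >1
  x=-10.038: |R|=1.00152 >1
So |R|<1 on (-10.0000, 0).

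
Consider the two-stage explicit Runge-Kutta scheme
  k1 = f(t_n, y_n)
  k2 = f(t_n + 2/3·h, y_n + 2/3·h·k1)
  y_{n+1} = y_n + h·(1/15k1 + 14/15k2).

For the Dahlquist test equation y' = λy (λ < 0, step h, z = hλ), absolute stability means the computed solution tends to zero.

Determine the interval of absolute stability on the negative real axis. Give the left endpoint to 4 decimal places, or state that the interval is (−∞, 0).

(-1.6071, 0).

With y'=λy (z=hλ):
  k1=λy_n ⇒ h·k1=z·y_n;  k2=λ(1+2/3z)y_n ⇒ h·k2=z(1+2/3z)y_n
  y_{n+1}/y_n = 1 + 1/15z + 14/15z(1+2/3z) = 1 + z + 28/45z²
  Hence R(z) = 1 + z + 28/45z².

Need |R(x)|<1, x<0.
x=-0.43: |R|=0.6850
R=1: x+28/45x²=0 ⇒ x=−45/28=-1.6071; min R=1−1/(4·28/45)=0.5982>−1
Confirm numerically:
  x=-1.386: |R|=0.80929 <1
  x=-1.282: |R|=0.74064 <1
  x=-1.029: |R|=0.62983 <1
  x=-0.717: |R|=0.60288 <1
  x=-2.026: |R|=1.52802 >1
  x=-1.817: |R|=1.23726 >1
  x=-1.765: |R|=1.17336 >1
So |R|<1 on (-1.6071, 0).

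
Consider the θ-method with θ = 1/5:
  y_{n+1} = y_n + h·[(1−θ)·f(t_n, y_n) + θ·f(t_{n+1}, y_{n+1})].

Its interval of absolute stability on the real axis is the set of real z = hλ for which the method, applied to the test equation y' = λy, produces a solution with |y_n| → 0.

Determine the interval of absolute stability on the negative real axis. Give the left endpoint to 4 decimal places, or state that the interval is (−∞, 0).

z∈(-3.3333,0).

Test eqn y'=λy, z=hλ:
  y_{n+1} = y_n + z·[4/5·y_n + 1/5·y_{n+1}] ⇒ (1 − 1/5z)y_{n+1} = (1 + 4/5z)y_n
  so R(z) = (1 + 4/5z)/(1 − 1/5z).

Find x<0 with |R(x)|<1.
x=-0.9: |R|=0.2373
R=−1: 1+4/5x = −1+1/5x ⇒ -3/5x=2 ⇒ x=2/(-3/5)=-3.3333
Confirm numerically:
  x=-3.038: |R|=0.88977 <1
  x=-2.749: |R|=0.77378 <1
  x=-2.378: |R|=0.61155 <1
  x=-2.263: |R|=0.55790 <1
  x=-3.767: |R|=1.14840 >1
  x=-3.519: |R|=1.06538 >1
So |R|<1 on (-3.3333, 0).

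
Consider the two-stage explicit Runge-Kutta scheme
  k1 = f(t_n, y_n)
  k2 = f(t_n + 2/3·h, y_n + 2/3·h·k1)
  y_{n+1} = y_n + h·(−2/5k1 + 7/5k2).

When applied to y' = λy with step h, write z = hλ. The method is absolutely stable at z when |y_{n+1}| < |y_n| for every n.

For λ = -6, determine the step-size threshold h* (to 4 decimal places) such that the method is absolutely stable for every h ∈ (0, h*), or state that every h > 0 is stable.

With y'=λy (z=hλ):
  k1=λy_n ⇒ h·k1=z·y_n;  k2=λ(1+2/3z)y_n ⇒ h·k2=z(1+2/3z)y_n
  y_{n+1}/y_n = 1 − 2/5z + 7/5z(1+2/3z) = 1 + z + 14/15z²
  so R(z) = 1 + z + 14/15z².

Boundary: |R(x)|=1, x<0.
x=-0.93: |R|=0.8772
R=1: x+14/15x²=0 ⇒ x=−15/14=-1.0714; min R=1−1/(4·14/15)=0.7321>−1
Confirm numerically:
  x=-0.933: |R|=0.87946 <1
  x=-0.486: |R|=0.73445 <1
  x=-0.468: |R|=0.73642 <1
  x=-1.543: |R|=1.67913 >1
  x=-1.481: |R|=1.56614 >1
So |R|<1 on (-1.0714, 0).

(-1.0714,0); λ=-6 ⇒ h* = (15/14)/6 = 0.1786.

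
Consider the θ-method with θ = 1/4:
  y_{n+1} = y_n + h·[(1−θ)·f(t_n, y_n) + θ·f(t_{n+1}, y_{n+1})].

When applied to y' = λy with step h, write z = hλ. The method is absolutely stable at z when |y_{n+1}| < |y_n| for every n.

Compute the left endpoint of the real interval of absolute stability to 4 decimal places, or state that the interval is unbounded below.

Test eqn y'=λy, z=hλ:
  y_{n+1} = y_n + z·[3/4·y_n + 1/4·y_{n+1}] ⇒ (1 − 1/4z)y_{n+1} = (1 + 3/4z)y_n
  Hence R(z) = (1 + 3/4z)/(1 − 1/4z).

Solve |R(x)|<1 on ℝ⁻.
x=-0.97: |R|=0.2193
R=−1: 1+3/4x = −1+1/4x ⇒ -1/2x=2 ⇒ x=2/(-1/2)=-4.0000
Confirm numerically:
  x=-3.793: |R|=0.94688 <1
  x=-3.351: |R|=0.82343 <1
  x=-2.886: |R|=0.67644 <1
  x=-1.925: |R|=0.29958 <1
  x=-4.372: |R|=1.08887 >1
  x=-4.270: |R|=1.06530 >1
Interval (-4.0000, 0).

z* = -4.0000.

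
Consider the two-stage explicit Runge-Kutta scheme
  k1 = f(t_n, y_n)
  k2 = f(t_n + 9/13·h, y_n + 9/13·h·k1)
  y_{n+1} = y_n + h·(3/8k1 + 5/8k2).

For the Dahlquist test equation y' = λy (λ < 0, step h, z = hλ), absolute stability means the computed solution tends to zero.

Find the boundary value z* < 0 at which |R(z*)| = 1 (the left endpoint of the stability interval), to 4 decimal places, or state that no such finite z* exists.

With y'=λy (z=hλ):
  k1=λy_n ⇒ h·k1=z·y_n;  k2=λ(1+9/13z)y_n ⇒ h·k2=z(1+9/13z)y_n
  y_{n+1}/y_n = 1 + 3/8z + 5/8z(1+9/13z) = 1 + z + 45/104z²
  R(z) = 1 + z + 45/104z².

Need |R(x)|<1, x<0.
x=-1.57: |R|=0.4965
R=1: x+45/104x²=0 ⇒ x=−104/45=-2.3111; min R=1−1/(4·45/104)=0.4222>−1
Confirm numerically:
  x=-1.936: |R|=0.68577 <1
  x=-1.496: |R|=0.47237 <1
  x=-1.041: |R|=0.42790 <1
  x=-2.902: |R|=1.74196 >1
  x=-2.483: |R|=1.18467 >1
  x=-2.337: |R|=1.02618 >1
So |R|<1 on (-2.3111, 0).

left endpoint -2.3111.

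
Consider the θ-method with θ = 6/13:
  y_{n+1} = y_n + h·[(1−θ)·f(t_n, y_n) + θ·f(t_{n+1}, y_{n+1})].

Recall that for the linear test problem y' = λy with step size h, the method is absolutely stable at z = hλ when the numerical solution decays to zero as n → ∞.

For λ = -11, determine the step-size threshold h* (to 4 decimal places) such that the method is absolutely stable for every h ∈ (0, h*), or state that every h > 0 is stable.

Set f=λy, z=hλ:
  y_{n+1} = y_n + z·[7/13·y_n + 6/13·y_{n+1}] ⇒ (1 − 6/13z)y_{n+1} = (1 + 7/13z)y_n
  R(z) = (1 + 7/13z)/(1 − 6/13z).

Boundary: |R(x)|=1, x<0.
x=-1.32: |R|=0.1797
R=−1: 1+7/13x = −1+6/13x ⇒ -1/13x=2 ⇒ x=2/(-1/13)=-26.0000
Confirm numerically:
  x=-22.934: |R|=0.97964 <1
  x=-17.309: |R|=0.92563 <1
  x=-14.179: |R|=0.87947 <1
  x=-11.945: |R|=0.83400 <1
  x=-26.501: |R|=1.00291 >1
  x=-26.464: |R|=1.00270 >1
  x=-26.396: |R|=1.00231 >1
Interval (-26.0000, 0).

(-26.0000,0); λ=-11 ⇒ h* = (26)/11 = 2.3636.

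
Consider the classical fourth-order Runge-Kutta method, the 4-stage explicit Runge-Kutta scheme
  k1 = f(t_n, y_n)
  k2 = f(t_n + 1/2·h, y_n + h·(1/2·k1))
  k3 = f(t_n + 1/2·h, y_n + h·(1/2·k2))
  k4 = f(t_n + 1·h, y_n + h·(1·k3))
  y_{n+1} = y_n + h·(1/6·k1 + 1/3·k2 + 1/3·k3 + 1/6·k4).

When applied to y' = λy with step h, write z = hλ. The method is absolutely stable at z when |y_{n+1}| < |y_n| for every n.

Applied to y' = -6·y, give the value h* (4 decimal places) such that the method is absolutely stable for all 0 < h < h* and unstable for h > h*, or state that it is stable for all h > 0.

Test eqn y'=λy, z=hλ:
  order 4, 4-stage ⇒ R(z)=1+z+z^2/2+z^3/6+z^4/24
  (e.g. R(-0.79)=0.45611, |R|=0.45611)

Find x<0 with |R(x)|<1.
x=-0.79: |R|=0.4561
|R(-2.75)|=0.9481 |R(-1.9)|=0.3048 |R(-1.68)|=0.2728
Bisect:
  x_lo=-3.4454 |R|=2.5448  x_hi=-0.3679 |R|=0.6922
  mid=-1.90665 |R|=0.30644 →hi
  mid=-2.67602 |R|=0.84737 →hi
  mid=-3.06070 |R|=1.50109 →lo
  mid=-2.86836 |R|=1.13263 →lo
  mid=-2.77219 |R|=0.98042 →hi
  mid=-2.82027 |R|=1.05403 →lo
  mid=-2.79623 |R|=1.01662 →lo
  mid=-2.78421 |R|=0.99837 →hi
  mid=-2.79022 |R|=1.00745 →lo
  mid=-2.78722 |R|=1.00290 →lo
  ...
  [-2.78534,-2.78515] ⇒ x*=-2.7853
Stable set (-2.7853, 0).

(-2.7853,0); λ=-6 ⇒ h* = 0.4642.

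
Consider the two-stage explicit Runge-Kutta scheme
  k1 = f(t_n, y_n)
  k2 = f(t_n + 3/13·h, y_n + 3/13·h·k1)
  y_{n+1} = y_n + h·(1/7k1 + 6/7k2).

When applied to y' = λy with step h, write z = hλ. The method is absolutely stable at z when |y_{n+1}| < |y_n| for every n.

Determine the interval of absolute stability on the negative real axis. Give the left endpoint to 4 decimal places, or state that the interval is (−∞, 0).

On y'=λy, z=hλ:
  k1=λy_n ⇒ h·k1=z·y_n;  k2=λ(1+3/13z)y_n ⇒ h·k2=z(1+3/13z)y_n
  y_{n+1}/y_n = 1 + 1/7z + 6/7z(1+3/13z) = 1 + z + 18/91z²
  so R(z) = 1 + z + 18/91z².

Need |R(x)|<1, x<0.
x=-0.39: |R|=0.6401
R=1: x+18/91x²=0 ⇒ x=−91/18=-5.0556; min R=1−1/(4·18/91)=-0.2639>−1
Confirm numerically:
  x=-4.989: |R|=0.93432 <1
  x=-4.050: |R|=0.19445 <1
  x=-3.197: |R|=0.17530 <1
  x=-2.499: |R|=0.26373 <1
  x=-5.644: |R|=1.65694 >1
  x=-5.541: |R|=1.53206 >1
  x=-5.179: |R|=1.12646 >1
So |R|<1 on (-5.0556, 0).

z∈(-5.0556,0).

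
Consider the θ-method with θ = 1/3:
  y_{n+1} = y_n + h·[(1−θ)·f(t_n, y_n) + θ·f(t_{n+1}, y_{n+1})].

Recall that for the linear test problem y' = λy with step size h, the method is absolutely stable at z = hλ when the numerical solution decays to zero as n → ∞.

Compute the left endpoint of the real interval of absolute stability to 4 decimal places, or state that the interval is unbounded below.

With y'=λy (z=hλ):
  y_{n+1} = y_n + z·[2/3·y_n + 1/3·y_{n+1}] ⇒ (1 − 1/3z)y_{n+1} = (1 + 2/3z)y_n
  R(z) = (1 + 2/3z)/(1 − 1/3z).

Find x<0 with |R(x)|<1.
x=-1.42: |R|=0.0362
R=−1: 1+2/3x = −1+1/3x ⇒ -1/3x=2 ⇒ x=2/(-1/3)=-6.0000
Confirm numerically:
  x=-5.196: |R|=0.90190 <1
  x=-4.772: |R|=0.84200 <1
  x=-2.741: |R|=0.43233 <1
  x=-2.490: |R|=0.36066 <1
  x=-6.514: |R|=1.05403 >1
  x=-6.204: |R|=1.02216 >1
Stable set (-6.0000, 0).

z* = -6.0000.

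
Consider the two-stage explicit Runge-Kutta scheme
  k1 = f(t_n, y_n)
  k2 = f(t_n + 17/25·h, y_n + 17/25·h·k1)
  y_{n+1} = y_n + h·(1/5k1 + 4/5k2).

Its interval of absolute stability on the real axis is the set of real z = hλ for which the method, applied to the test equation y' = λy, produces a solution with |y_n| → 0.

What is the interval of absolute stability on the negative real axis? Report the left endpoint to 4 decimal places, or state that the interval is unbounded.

Set f=λy, z=hλ:
  k1=λy_n ⇒ h·k1=z·y_n;  k2=λ(1+17/25z)y_n ⇒ h·k2=z(1+17/25z)y_n
  y_{n+1}/y_n = 1 + 1/5z + 4/5z(1+17/25z) = 1 + z + 68/125z²
  R(z) = 1 + z + 68/125z².

Solve |R(x)|<1 on ℝ⁻.
x=-1.19: |R|=0.5804
R=1: x+68/125x²=0 ⇒ x=−125/68=-1.8382; min R=1−1/(4·68/125)=0.5404>−1
Confirm numerically:
  x=-1.362: |R|=0.64714 <1
  x=-1.280: |R|=0.61129 <1
  x=-1.125: |R|=0.56350 <1
  x=-1.070: |R|=0.55283 <1
  x=-2.217: |R|=1.45681 >1
  x=-1.941: |R|=1.10851 >1
So |R|<1 on (-1.8382, 0).

z∈(-1.8382,0).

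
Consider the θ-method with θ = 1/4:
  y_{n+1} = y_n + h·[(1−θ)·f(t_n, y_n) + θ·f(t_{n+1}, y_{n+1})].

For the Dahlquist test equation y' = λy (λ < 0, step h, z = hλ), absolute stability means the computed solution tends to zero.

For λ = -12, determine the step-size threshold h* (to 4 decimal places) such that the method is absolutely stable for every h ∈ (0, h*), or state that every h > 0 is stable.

(-4.0000,0); λ=-12 ⇒ h* = (4)/12 = 0.3333.

Test eqn y'=λy, z=hλ:
  y_{n+1} = y_n + z·[3/4·y_n + 1/4·y_{n+1}] ⇒ (1 − 1/4z)y_{n+1} = (1 + 3/4z)y_n
  so R(z) = (1 + 3/4z)/(1 − 1/4z).

Find x<0 with |R(x)|<1.
x=-1.5: |R|=0.0909
R=−1: 1+3/4x = −1+1/4x ⇒ -1/2x=2 ⇒ x=2/(-1/2)=-4.0000
Confirm numerically:
  x=-3.030: |R|=0.72404 <1
  x=-2.089: |R|=0.37231 <1
  x=-1.927: |R|=0.30049 <1
  x=-1.904: |R|=0.28997 <1
  x=-4.466: |R|=1.11009 >1
  x=-4.427: |R|=1.10134 >1
  x=-4.407: |R|=1.09682 >1
So |R|<1 on (-4.0000, 0).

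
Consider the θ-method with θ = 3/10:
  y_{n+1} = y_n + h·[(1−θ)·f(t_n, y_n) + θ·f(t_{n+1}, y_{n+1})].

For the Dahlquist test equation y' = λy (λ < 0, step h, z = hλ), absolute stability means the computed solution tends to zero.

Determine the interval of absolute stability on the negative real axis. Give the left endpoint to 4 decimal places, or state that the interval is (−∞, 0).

With y'=λy (z=hλ):
  y_{n+1} = y_n + z·[7/10·y_n + 3/10·y_{n+1}] ⇒ (1 − 3/10z)y_{n+1} = (1 + 7/10z)y_n
  ⇒ R(z) = (1 + 7/10z)/(1 − 3/10z).

Solve |R(x)|<1 on ℝ⁻.
x=-1.39: |R|=0.0191
R=−1: 1+7/10x = −1+3/10x ⇒ -2/5x=2 ⇒ x=2/(-2/5)=-5.0000
Confirm numerically:
  x=-4.141: |R|=0.84676 <1
  x=-3.593: |R|=0.72915 <1
  x=-3.316: |R|=0.66232 <1
  x=-2.464: |R|=0.41674 <1
  x=-5.533: |R|=1.08015 >1
  x=-5.045: |R|=1.00716 >1
Stable set (-5.0000, 0).

z∈(-5.0000,0).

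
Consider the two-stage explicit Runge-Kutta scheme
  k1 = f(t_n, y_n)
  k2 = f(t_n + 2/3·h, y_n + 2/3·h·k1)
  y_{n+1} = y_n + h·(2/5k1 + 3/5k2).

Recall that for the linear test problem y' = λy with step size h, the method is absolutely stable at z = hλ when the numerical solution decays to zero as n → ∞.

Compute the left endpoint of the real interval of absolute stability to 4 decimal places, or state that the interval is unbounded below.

z* = -2.5000.

Test eqn y'=λy, z=hλ:
  k1=λy_n ⇒ h·k1=z·y_n;  k2=λ(1+2/3z)y_n ⇒ h·k2=z(1+2/3z)y_n
  y_{n+1}/y_n = 1 + 2/5z + 3/5z(1+2/3z) = 1 + z + 2/5z²
  Hence R(z) = 1 + z + 2/5z².

Find x<0 with |R(x)|<1.
x=-0.41: |R|=0.6572
R=1: x+2/5x²=0 ⇒ x=−5/2=-2.5000; min R=1−1/(4·2/5)=0.3750>−1
Confirm numerically:
  x=-1.983: |R|=0.58992 <1
  x=-1.773: |R|=0.48441 <1
  x=-1.765: |R|=0.48109 <1
  x=-1.323: |R|=0.37713 <1
  x=-2.625: |R|=1.13125 >1
  x=-2.593: |R|=1.09646 >1
Interval (-2.5000, 0).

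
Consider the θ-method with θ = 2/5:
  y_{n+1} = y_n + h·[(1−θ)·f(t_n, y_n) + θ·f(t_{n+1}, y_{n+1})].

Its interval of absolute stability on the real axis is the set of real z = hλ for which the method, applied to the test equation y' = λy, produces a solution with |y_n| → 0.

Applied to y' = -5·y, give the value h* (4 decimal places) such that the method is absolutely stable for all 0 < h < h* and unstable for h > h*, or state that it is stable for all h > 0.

(-10.0000,0); λ=-5 ⇒ h* = (10)/5 = 2.0000.

Test eqn y'=λy, z=hλ:
  y_{n+1} = y_n + z·[3/5·y_n + 2/5·y_{n+1}] ⇒ (1 − 2/5z)y_{n+1} = (1 + 3/5z)y_n
  ⇒ R(z) = (1 + 3/5z)/(1 − 2/5z).

Boundary: |R(x)|=1, x<0.
x=-0.5: |R|=0.5833
R=−1: 1+3/5x = −1+2/5x ⇒ -1/5x=2 ⇒ x=2/(-1/5)=-10.0000
Confirm numerically:
  x=-7.593: |R|=0.88076 <1
  x=-5.281: |R|=0.69676 <1
  x=-4.285: |R|=0.57885 <1
  x=-10.399: |R|=1.01547 >1
  x=-10.168: |R|=1.00663 >1
  x=-10.063: |R|=1.00251 >1
Interval (-10.0000, 0).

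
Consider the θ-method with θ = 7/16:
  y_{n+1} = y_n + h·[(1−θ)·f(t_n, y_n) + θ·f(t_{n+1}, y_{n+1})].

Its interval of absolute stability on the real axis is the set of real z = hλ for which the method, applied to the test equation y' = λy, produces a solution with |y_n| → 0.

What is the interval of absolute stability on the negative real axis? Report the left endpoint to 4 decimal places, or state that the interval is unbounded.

z∈(-16.0000,0).

On y'=λy, z=hλ:
  y_{n+1} = y_n + z·[9/16·y_n + 7/16·y_{n+1}] ⇒ (1 − 7/16z)y_{n+1} = (1 + 9/16z)y_n
  R(z) = (1 + 9/16z)/(1 − 7/16z).

Solve |R(x)|<1 on ℝ⁻.
x=-0.48: |R|=0.6033
R=−1: 1+9/16x = −1+7/16x ⇒ -1/8x=2 ⇒ x=2/(-1/8)=-16.0000
Confirm numerically:
  x=-12.731: |R|=0.93780 <1
  x=-9.598: |R|=0.84608 <1
  x=-7.956: |R|=0.77560 <1
  x=-16.597: |R|=1.00903 >1
  x=-16.094: |R|=1.00146 >1
So |R|<1 on (-16.0000, 0).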